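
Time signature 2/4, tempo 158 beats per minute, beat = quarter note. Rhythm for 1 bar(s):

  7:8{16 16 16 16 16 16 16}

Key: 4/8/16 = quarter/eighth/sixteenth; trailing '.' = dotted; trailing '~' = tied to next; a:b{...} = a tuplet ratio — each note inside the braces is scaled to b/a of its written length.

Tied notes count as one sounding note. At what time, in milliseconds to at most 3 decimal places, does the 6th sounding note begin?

1. 0.0ms @ 0 + 108.499ms (2/7)
2. 108.499ms @ 2/7 + 108.499ms (2/7)
3. 216.998ms @ 4/7 + 108.499ms (2/7)
4. 325.497ms @ 6/7 + 108.499ms (2/7)
5. 433.996ms @ 8/7 + 108.499ms (2/7)
6. 542.495ms @ 10/7 + 108.499ms (2/7)
7. 650.995ms @ 12/7 + 108.499ms (2/7)

note 6 onset = 10/7b = 542.495ms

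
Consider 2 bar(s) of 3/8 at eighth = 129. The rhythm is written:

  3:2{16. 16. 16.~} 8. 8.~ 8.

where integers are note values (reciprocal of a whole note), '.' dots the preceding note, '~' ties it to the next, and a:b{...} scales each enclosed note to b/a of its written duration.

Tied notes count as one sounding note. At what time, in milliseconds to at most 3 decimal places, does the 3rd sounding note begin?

1. 0.0ms @ 0 + 232.558ms (1/2)
2. 232.558ms @ 1/2 + 232.558ms (1/2)
3. 465.116ms @ 1 + 930.233ms (2)
4. 1395.349ms @ 3 + 1395.349ms (3)

note 3 onset = 1b = 465.116ms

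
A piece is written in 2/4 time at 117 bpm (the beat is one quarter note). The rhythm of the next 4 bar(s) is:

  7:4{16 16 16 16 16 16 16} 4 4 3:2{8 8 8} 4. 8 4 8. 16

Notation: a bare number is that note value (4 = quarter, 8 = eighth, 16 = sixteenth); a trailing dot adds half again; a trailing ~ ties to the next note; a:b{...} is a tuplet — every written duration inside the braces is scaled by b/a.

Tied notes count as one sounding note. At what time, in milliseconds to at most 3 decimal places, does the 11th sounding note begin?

1. 0.0ms @ 0 + 73.26ms (1/7)
2. 73.26ms @ 1/7 + 73.26ms (1/7)
3. 146.52ms @ 2/7 + 73.26ms (1/7)
4. 219.78ms @ 3/7 + 73.26ms (1/7)
5. 293.04ms @ 4/7 + 73.26ms (1/7)
6. 366.3ms @ 5/7 + 73.26ms (1/7)
7. 439.56ms @ 6/7 + 73.26ms (1/7)
8. 512.821ms @ 1 + 512.821ms (1)
9. 1025.641ms @ 2 + 512.821ms (1)
10. 1538.462ms @ 3 + 170.94ms (1/3)
11. 1709.402ms @ 10/3 + 170.94ms (1/3)
12. 1880.342ms @ 11/3 + 170.94ms (1/3)
13. 2051.282ms @ 4 + 769.231ms (3/2)
14. 2820.513ms @ 11/2 + 256.41ms (1/2)
15. 3076.923ms @ 6 + 512.821ms (1)
16. 3589.744ms @ 7 + 384.615ms (3/4)
17. 3974.359ms @ 31/4 + 128.205ms (1/4)

note 11 onset = 10/3b = 1709.402ms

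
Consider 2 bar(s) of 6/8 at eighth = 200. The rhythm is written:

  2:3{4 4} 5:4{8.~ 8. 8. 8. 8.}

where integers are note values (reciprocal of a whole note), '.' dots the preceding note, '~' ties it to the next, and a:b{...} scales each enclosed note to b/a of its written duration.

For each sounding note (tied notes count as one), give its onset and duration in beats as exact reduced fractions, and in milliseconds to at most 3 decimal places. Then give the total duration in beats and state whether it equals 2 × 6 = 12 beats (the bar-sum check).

1) 0.0ms=0b +900.0ms=3b
2) 900.0ms=3b +900.0ms=3b
3) 1800.0ms=6b +720.0ms=12/5b
4) 2520.0ms=42/5b +360.0ms=6/5b
5) 2880.0ms=48/5b +360.0ms=6/5b
6) 3240.0ms=54/5b +360.0ms=6/5b
Σ=12b of 12 (200bpm 6/8) — PASS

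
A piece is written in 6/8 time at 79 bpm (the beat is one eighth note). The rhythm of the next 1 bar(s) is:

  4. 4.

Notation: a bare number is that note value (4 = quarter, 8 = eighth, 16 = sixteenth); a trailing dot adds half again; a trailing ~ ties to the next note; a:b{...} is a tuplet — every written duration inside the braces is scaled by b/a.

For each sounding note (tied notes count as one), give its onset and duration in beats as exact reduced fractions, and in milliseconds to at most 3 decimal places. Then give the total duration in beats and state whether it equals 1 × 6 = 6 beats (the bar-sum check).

1) 0.0ms=0b +2278.481ms=3b
2) 2278.481ms=3b +2278.481ms=3b
Σ=6b of 6 (79bpm 6/8) — PASS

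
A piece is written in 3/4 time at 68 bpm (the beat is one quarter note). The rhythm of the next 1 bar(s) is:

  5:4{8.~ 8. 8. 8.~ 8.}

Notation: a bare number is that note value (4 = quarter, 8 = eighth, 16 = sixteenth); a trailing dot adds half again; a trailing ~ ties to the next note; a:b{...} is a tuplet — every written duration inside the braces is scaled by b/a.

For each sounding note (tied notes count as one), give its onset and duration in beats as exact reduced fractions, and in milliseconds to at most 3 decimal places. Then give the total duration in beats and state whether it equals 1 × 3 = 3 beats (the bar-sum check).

1) 0.0ms=0b +1058.824ms=6/5b
2) 1058.824ms=6/5b +529.412ms=3/5b
3) 1588.235ms=9/5b +1058.824ms=6/5b
Σ=3b of 3 (68bpm 3/4) — PASS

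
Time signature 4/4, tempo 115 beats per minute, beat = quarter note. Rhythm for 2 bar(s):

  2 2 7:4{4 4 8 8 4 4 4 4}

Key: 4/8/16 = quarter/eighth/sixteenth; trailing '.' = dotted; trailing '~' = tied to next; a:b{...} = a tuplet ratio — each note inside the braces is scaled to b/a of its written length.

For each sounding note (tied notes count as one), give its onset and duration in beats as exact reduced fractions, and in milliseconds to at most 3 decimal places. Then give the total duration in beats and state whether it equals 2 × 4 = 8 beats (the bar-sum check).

1) 0.0ms=0b +1043.478ms=2b
2) 1043.478ms=2b +1043.478ms=2b
3) 2086.957ms=4b +298.137ms=4/7b
4) 2385.093ms=32/7b +298.137ms=4/7b
5) 2683.23ms=36/7b +149.068ms=2/7b
6) 2832.298ms=38/7b +149.068ms=2/7b
7) 2981.366ms=40/7b +298.137ms=4/7b
8) 3279.503ms=44/7b +298.137ms=4/7b
9) 3577.64ms=48/7b +298.137ms=4/7b
10) 3875.776ms=52/7b +298.137ms=4/7b
Σ=8b of 8 (115bpm 4/4) — PASS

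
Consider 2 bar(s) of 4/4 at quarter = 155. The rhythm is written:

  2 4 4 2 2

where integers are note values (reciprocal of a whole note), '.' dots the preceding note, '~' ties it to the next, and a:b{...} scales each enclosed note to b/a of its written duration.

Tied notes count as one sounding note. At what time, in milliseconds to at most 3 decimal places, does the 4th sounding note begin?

1. 0.0ms @ 0 + 774.194ms (2)
2. 774.194ms @ 2 + 387.097ms (1)
3. 1161.29ms @ 3 + 387.097ms (1)
4. 1548.387ms @ 4 + 774.194ms (2)
5. 2322.581ms @ 6 + 774.194ms (2)

note 4 onset = 4b = 1548.387ms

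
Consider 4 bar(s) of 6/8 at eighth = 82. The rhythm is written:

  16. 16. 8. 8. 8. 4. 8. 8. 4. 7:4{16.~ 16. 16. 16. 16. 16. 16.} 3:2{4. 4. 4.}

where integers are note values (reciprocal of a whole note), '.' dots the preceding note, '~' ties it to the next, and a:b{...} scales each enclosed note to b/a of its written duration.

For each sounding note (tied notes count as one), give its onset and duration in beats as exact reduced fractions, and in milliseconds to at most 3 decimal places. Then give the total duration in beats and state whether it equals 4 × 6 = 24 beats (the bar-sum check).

1) 0.0ms=0b +548.78ms=3/4b
2) 548.78ms=3/4b +548.78ms=3/4b
3) 1097.561ms=3/2b +1097.561ms=3/2b
4) 2195.122ms=3b +1097.561ms=3/2b
5) 3292.683ms=9/2b +1097.561ms=3/2b
6) 4390.244ms=6b +2195.122ms=3b
7) 6585.366ms=9b +1097.561ms=3/2b
8) 7682.927ms=21/2b +1097.561ms=3/2b
9) 8780.488ms=12b +2195.122ms=3b
10) 10975.61ms=15b +627.178ms=6/7b
11) 11602.787ms=111/7b +313.589ms=3/7b
12) 11916.376ms=114/7b +313.589ms=3/7b
13) 12229.965ms=117/7b +313.589ms=3/7b
14) 12543.554ms=120/7b +313.589ms=3/7b
15) 12857.143ms=123/7b +313.589ms=3/7b
16) 13170.732ms=18b +1463.415ms=2b
17) 14634.146ms=20b +1463.415ms=2b
18) 16097.561ms=22b +1463.415ms=2b
Σ=24b of 24 (82bpm 6/8) — PASS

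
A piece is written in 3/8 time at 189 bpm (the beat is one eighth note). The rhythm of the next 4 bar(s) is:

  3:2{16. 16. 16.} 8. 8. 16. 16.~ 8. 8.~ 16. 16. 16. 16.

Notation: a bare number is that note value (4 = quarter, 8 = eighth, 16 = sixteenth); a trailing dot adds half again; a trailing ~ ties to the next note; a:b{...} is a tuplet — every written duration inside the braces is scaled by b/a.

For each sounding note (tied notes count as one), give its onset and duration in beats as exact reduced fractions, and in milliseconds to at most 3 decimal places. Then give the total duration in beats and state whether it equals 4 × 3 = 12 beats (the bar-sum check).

1) 0.0ms=0b +158.73ms=1/2b
2) 158.73ms=1/2b +158.73ms=1/2b
3) 317.46ms=1b +158.73ms=1/2b
4) 476.19ms=3/2b +476.19ms=3/2b
5) 952.381ms=3b +476.19ms=3/2b
6) 1428.571ms=9/2b +238.095ms=3/4b
7) 1666.667ms=21/4b +714.286ms=9/4b
8) 2380.952ms=15/2b +714.286ms=9/4b
9) 3095.238ms=39/4b +238.095ms=3/4b
10) 3333.333ms=21/2b +238.095ms=3/4b
11) 3571.429ms=45/4b +238.095ms=3/4b
Σ=12b of 12 (189bpm 3/8) — PASS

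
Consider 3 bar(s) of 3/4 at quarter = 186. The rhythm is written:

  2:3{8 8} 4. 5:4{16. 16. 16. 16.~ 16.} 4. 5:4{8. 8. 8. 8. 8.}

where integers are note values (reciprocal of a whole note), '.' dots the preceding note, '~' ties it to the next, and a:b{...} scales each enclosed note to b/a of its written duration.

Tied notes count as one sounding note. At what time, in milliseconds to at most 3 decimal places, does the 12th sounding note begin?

1. 0.0ms @ 0 + 241.935ms (3/4)
2. 241.935ms @ 3/4 + 241.935ms (3/4)
3. 483.871ms @ 3/2 + 483.871ms (3/2)
4. 967.742ms @ 3 + 96.774ms (3/10)
5. 1064.516ms @ 33/10 + 96.774ms (3/10)
6. 1161.29ms @ 18/5 + 96.774ms (3/10)
7. 1258.065ms @ 39/10 + 193.548ms (3/5)
8. 1451.613ms @ 9/2 + 483.871ms (3/2)
9. 1935.484ms @ 6 + 193.548ms (3/5)
10. 2129.032ms @ 33/5 + 193.548ms (3/5)
11. 2322.581ms @ 36/5 + 193.548ms (3/5)
12. 2516.129ms @ 39/5 + 193.548ms (3/5)
13. 2709.677ms @ 42/5 + 193.548ms (3/5)

note 12 onset = 39/5b = 2516.129ms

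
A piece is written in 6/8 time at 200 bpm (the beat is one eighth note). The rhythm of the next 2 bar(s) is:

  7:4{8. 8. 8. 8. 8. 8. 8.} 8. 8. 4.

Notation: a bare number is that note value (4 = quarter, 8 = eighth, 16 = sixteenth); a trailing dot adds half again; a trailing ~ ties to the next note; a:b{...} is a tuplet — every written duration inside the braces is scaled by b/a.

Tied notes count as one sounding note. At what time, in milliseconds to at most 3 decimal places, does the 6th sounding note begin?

note 6 onset = 30/7b = 1285.714ms

1. 0.0ms @ 0 + 257.143ms (6/7)
2. 257.143ms @ 6/7 + 257.143ms (6/7)
3. 514.286ms @ 12/7 + 257.143ms (6/7)
4. 771.429ms @ 18/7 + 257.143ms (6/7)
5. 1028.571ms @ 24/7 + 257.143ms (6/7)
6. 1285.714ms @ 30/7 + 257.143ms (6/7)
7. 1542.857ms @ 36/7 + 257.143ms (6/7)
8. 1800.0ms @ 6 + 450.0ms (3/2)
9. 2250.0ms @ 15/2 + 450.0ms (3/2)
10. 2700.0ms @ 9 + 900.0ms (3)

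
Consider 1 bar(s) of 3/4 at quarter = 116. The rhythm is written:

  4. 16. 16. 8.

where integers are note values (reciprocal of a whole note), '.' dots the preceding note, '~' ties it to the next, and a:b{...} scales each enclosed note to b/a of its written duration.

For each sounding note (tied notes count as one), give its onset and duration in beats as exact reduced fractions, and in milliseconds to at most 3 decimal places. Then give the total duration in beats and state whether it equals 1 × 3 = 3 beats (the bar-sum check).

1) 0.0ms=0b +775.862ms=3/2b
2) 775.862ms=3/2b +193.966ms=3/8b
3) 969.828ms=15/8b +193.966ms=3/8b
4) 1163.793ms=9/4b +387.931ms=3/4b
Σ=3b of 3 (116bpm 3/4) — PASS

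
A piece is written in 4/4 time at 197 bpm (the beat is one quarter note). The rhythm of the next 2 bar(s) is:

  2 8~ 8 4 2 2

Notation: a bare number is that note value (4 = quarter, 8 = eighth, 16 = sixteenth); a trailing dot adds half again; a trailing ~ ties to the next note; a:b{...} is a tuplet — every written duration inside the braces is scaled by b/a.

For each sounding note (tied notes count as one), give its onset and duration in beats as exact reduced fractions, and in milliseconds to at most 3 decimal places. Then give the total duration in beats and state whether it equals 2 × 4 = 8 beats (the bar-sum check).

1) 0.0ms=0b +609.137ms=2b
2) 609.137ms=2b +304.569ms=1b
3) 913.706ms=3b +304.569ms=1b
4) 1218.274ms=4b +609.137ms=2b
5) 1827.411ms=6b +609.137ms=2b
Σ=8b of 8 (197bpm 4/4) — PASS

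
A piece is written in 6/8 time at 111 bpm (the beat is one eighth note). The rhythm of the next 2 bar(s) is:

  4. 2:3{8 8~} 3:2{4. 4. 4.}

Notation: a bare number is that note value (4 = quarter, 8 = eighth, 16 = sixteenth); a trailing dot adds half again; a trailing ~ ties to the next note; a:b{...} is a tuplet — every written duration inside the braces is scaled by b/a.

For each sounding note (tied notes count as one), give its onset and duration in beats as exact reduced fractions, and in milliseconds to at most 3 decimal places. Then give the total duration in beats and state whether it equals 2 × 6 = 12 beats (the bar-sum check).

1) 0.0ms=0b +1621.622ms=3b
2) 1621.622ms=3b +810.811ms=3/2b
3) 2432.432ms=9/2b +1891.892ms=7/2b
4) 4324.324ms=8b +1081.081ms=2b
5) 5405.405ms=10b +1081.081ms=2b
Σ=12b of 12 (111bpm 6/8) — PASS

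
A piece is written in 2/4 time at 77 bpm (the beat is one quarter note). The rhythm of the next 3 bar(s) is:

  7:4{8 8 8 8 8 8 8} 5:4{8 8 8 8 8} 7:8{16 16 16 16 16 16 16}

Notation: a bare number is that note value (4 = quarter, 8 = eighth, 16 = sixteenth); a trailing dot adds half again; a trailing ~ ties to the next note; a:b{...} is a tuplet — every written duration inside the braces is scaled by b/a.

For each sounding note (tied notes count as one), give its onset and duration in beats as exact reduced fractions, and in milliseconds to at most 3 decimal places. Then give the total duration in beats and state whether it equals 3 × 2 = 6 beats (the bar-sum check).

1) 0.0ms=0b +222.635ms=2/7b
2) 222.635ms=2/7b +222.635ms=2/7b
3) 445.269ms=4/7b +222.635ms=2/7b
4) 667.904ms=6/7b +222.635ms=2/7b
5) 890.538ms=8/7b +222.635ms=2/7b
6) 1113.173ms=10/7b +222.635ms=2/7b
7) 1335.807ms=12/7b +222.635ms=2/7b
8) 1558.442ms=2b +311.688ms=2/5b
9) 1870.13ms=12/5b +311.688ms=2/5b
10) 2181.818ms=14/5b +311.688ms=2/5b
11) 2493.506ms=16/5b +311.688ms=2/5b
12) 2805.195ms=18/5b +311.688ms=2/5b
13) 3116.883ms=4b +222.635ms=2/7b
14) 3339.518ms=30/7b +222.635ms=2/7b
15) 3562.152ms=32/7b +222.635ms=2/7b
16) 3784.787ms=34/7b +222.635ms=2/7b
17) 4007.421ms=36/7b +222.635ms=2/7b
18) 4230.056ms=38/7b +222.635ms=2/7b
19) 4452.69ms=40/7b +222.635ms=2/7b
Σ=6b of 6 (77bpm 2/4) — PASS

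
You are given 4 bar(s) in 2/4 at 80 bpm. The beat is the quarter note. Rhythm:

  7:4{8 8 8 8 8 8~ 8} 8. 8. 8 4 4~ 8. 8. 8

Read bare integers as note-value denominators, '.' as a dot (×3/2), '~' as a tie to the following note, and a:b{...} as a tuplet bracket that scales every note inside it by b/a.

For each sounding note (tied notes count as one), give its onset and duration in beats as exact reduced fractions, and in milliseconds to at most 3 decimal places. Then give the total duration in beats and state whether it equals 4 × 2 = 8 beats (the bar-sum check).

1) 0.0ms=0b +214.286ms=2/7b
2) 214.286ms=2/7b +214.286ms=2/7b
3) 428.571ms=4/7b +214.286ms=2/7b
4) 642.857ms=6/7b +214.286ms=2/7b
5) 857.143ms=8/7b +214.286ms=2/7b
6) 1071.429ms=10/7b +428.571ms=4/7b
7) 1500.0ms=2b +562.5ms=3/4b
8) 2062.5ms=11/4b +562.5ms=3/4b
9) 2625.0ms=7/2b +375.0ms=1/2b
10) 3000.0ms=4b +750.0ms=1b
11) 3750.0ms=5b +1312.5ms=7/4b
12) 5062.5ms=27/4b +562.5ms=3/4b
13) 5625.0ms=15/2b +375.0ms=1/2b
Σ=8b of 8 (80bpm 2/4) — PASS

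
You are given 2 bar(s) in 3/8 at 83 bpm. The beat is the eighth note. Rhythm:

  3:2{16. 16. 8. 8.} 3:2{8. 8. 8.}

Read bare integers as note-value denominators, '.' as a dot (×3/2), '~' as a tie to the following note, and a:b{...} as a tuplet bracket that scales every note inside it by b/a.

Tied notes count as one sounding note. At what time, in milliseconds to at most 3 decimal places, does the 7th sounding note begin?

note 7 onset = 5b = 3614.458ms

1. 0.0ms @ 0 + 361.446ms (1/2)
2. 361.446ms @ 1/2 + 361.446ms (1/2)
3. 722.892ms @ 1 + 722.892ms (1)
4. 1445.783ms @ 2 + 722.892ms (1)
5. 2168.675ms @ 3 + 722.892ms (1)
6. 2891.566ms @ 4 + 722.892ms (1)
7. 3614.458ms @ 5 + 722.892ms (1)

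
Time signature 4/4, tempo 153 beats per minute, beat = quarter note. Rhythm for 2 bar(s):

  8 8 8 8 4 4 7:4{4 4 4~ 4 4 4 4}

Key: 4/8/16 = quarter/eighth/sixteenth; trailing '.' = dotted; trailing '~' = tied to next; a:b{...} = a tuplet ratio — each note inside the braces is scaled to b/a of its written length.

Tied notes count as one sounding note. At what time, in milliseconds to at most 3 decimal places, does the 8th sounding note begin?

1. 0.0ms @ 0 + 196.078ms (1/2)
2. 196.078ms @ 1/2 + 196.078ms (1/2)
3. 392.157ms @ 1 + 196.078ms (1/2)
4. 588.235ms @ 3/2 + 196.078ms (1/2)
5. 784.314ms @ 2 + 392.157ms (1)
6. 1176.471ms @ 3 + 392.157ms (1)
7. 1568.627ms @ 4 + 224.09ms (4/7)
8. 1792.717ms @ 32/7 + 224.09ms (4/7)
9. 2016.807ms @ 36/7 + 448.179ms (8/7)
10. 2464.986ms @ 44/7 + 224.09ms (4/7)
11. 2689.076ms @ 48/7 + 224.09ms (4/7)
12. 2913.165ms @ 52/7 + 224.09ms (4/7)

note 8 onset = 32/7b = 1792.717ms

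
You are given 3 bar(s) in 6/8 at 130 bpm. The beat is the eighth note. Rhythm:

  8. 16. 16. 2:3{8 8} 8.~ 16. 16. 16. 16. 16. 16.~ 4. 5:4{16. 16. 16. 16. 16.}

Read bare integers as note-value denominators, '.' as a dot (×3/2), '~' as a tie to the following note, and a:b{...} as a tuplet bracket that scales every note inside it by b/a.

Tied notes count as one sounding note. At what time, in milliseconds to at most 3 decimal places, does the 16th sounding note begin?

1. 0.0ms @ 0 + 692.308ms (3/2)
2. 692.308ms @ 3/2 + 346.154ms (3/4)
3. 1038.462ms @ 9/4 + 346.154ms (3/4)
4. 1384.615ms @ 3 + 692.308ms (3/2)
5. 2076.923ms @ 9/2 + 692.308ms (3/2)
6. 2769.231ms @ 6 + 1038.462ms (9/4)
7. 3807.692ms @ 33/4 + 346.154ms (3/4)
8. 4153.846ms @ 9 + 346.154ms (3/4)
9. 4500.0ms @ 39/4 + 346.154ms (3/4)
10. 4846.154ms @ 21/2 + 346.154ms (3/4)
11. 5192.308ms @ 45/4 + 1730.769ms (15/4)
12. 6923.077ms @ 15 + 276.923ms (3/5)
13. 7200.0ms @ 78/5 + 276.923ms (3/5)
14. 7476.923ms @ 81/5 + 276.923ms (3/5)
15. 7753.846ms @ 84/5 + 276.923ms (3/5)
16. 8030.769ms @ 87/5 + 276.923ms (3/5)

note 16 onset = 87/5b = 8030.769ms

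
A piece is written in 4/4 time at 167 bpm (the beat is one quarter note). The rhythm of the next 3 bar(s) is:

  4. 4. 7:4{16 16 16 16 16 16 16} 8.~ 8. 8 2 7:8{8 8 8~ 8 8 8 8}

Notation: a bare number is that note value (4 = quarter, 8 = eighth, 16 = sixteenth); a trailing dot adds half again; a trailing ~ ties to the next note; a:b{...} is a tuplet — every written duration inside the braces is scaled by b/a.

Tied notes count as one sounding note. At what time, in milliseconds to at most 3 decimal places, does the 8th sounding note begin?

1. 0.0ms @ 0 + 538.922ms (3/2)
2. 538.922ms @ 3/2 + 538.922ms (3/2)
3. 1077.844ms @ 3 + 51.326ms (1/7)
4. 1129.17ms @ 22/7 + 51.326ms (1/7)
5. 1180.496ms @ 23/7 + 51.326ms (1/7)
6. 1231.822ms @ 24/7 + 51.326ms (1/7)
7. 1283.148ms @ 25/7 + 51.326ms (1/7)
8. 1334.474ms @ 26/7 + 51.326ms (1/7)
9. 1385.8ms @ 27/7 + 51.326ms (1/7)
10. 1437.126ms @ 4 + 538.922ms (3/2)
11. 1976.048ms @ 11/2 + 179.641ms (1/2)
12. 2155.689ms @ 6 + 718.563ms (2)
13. 2874.251ms @ 8 + 205.304ms (4/7)
14. 3079.555ms @ 60/7 + 205.304ms (4/7)
15. 3284.859ms @ 64/7 + 410.607ms (8/7)
16. 3695.466ms @ 72/7 + 205.304ms (4/7)
17. 3900.77ms @ 76/7 + 205.304ms (4/7)
18. 4106.074ms @ 80/7 + 205.304ms (4/7)

note 8 onset = 26/7b = 1334.474ms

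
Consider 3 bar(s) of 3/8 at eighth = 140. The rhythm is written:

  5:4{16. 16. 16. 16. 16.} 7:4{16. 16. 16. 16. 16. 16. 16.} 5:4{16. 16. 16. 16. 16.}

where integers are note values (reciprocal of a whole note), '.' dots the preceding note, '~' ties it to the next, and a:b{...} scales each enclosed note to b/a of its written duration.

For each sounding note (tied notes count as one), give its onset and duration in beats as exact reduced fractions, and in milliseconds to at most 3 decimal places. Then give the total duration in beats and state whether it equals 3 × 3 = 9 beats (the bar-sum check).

1) 0.0ms=0b +257.143ms=3/5b
2) 257.143ms=3/5b +257.143ms=3/5b
3) 514.286ms=6/5b +257.143ms=3/5b
4) 771.429ms=9/5b +257.143ms=3/5b
5) 1028.571ms=12/5b +257.143ms=3/5b
6) 1285.714ms=3b +183.673ms=3/7b
7) 1469.388ms=24/7b +183.673ms=3/7b
8) 1653.061ms=27/7b +183.673ms=3/7b
9) 1836.735ms=30/7b +183.673ms=3/7b
10) 2020.408ms=33/7b +183.673ms=3/7b
11) 2204.082ms=36/7b +183.673ms=3/7b
12) 2387.755ms=39/7b +183.673ms=3/7b
13) 2571.429ms=6b +257.143ms=3/5b
14) 2828.571ms=33/5b +257.143ms=3/5b
15) 3085.714ms=36/5b +257.143ms=3/5b
16) 3342.857ms=39/5b +257.143ms=3/5b
17) 3600.0ms=42/5b +257.143ms=3/5b
Σ=9b of 9 (140bpm 3/8) — PASS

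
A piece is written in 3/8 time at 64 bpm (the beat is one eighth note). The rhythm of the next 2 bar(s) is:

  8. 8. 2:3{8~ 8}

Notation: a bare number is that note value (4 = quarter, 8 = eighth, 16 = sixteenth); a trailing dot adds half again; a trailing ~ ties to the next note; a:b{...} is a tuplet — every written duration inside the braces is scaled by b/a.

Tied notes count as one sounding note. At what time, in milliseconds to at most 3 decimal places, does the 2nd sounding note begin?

1. 0.0ms @ 0 + 1406.25ms (3/2)
2. 1406.25ms @ 3/2 + 1406.25ms (3/2)
3. 2812.5ms @ 3 + 2812.5ms (3)

note 2 onset = 3/2b = 1406.25ms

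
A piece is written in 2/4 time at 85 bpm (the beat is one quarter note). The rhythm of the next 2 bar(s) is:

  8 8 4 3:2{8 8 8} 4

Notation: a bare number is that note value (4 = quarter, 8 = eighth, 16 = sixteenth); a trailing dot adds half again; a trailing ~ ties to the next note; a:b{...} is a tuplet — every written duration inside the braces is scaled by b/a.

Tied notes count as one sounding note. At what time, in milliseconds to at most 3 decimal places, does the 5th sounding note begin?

note 5 onset = 7/3b = 1647.059ms

1. 0.0ms @ 0 + 352.941ms (1/2)
2. 352.941ms @ 1/2 + 352.941ms (1/2)
3. 705.882ms @ 1 + 705.882ms (1)
4. 1411.765ms @ 2 + 235.294ms (1/3)
5. 1647.059ms @ 7/3 + 235.294ms (1/3)
6. 1882.353ms @ 8/3 + 235.294ms (1/3)
7. 2117.647ms @ 3 + 705.882ms (1)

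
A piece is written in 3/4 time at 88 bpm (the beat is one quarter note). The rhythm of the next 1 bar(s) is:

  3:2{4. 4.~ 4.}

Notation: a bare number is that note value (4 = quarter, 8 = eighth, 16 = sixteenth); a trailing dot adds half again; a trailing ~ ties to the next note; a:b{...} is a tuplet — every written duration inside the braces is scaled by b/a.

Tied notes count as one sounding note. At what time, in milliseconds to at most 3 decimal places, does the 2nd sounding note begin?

1. 0.0ms @ 0 + 681.818ms (1)
2. 681.818ms @ 1 + 1363.636ms (2)

note 2 onset = 1b = 681.818ms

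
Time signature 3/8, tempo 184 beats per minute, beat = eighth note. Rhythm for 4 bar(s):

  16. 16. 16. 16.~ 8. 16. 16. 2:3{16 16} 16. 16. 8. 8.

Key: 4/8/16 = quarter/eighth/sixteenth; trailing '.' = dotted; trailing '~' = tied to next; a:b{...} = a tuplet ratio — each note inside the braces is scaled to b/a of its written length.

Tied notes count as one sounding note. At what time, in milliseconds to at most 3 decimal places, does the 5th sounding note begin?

1. 0.0ms @ 0 + 244.565ms (3/4)
2. 244.565ms @ 3/4 + 244.565ms (3/4)
3. 489.13ms @ 3/2 + 244.565ms (3/4)
4. 733.696ms @ 9/4 + 733.696ms (9/4)
5. 1467.391ms @ 9/2 + 244.565ms (3/4)
6. 1711.957ms @ 21/4 + 244.565ms (3/4)
7. 1956.522ms @ 6 + 244.565ms (3/4)
8. 2201.087ms @ 27/4 + 244.565ms (3/4)
9. 2445.652ms @ 15/2 + 244.565ms (3/4)
10. 2690.217ms @ 33/4 + 244.565ms (3/4)
11. 2934.783ms @ 9 + 489.13ms (3/2)
12. 3423.913ms @ 21/2 + 489.13ms (3/2)

note 5 onset = 9/2b = 1467.391ms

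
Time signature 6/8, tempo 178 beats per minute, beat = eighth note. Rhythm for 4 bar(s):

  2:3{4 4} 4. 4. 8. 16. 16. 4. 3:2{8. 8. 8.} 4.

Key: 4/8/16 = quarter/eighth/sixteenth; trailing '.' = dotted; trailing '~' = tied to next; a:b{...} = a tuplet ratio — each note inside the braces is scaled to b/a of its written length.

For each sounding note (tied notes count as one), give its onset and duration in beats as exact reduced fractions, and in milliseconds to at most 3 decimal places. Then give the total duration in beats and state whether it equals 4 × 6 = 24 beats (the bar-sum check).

1) 0.0ms=0b +1011.236ms=3b
2) 1011.236ms=3b +1011.236ms=3b
3) 2022.472ms=6b +1011.236ms=3b
4) 3033.708ms=9b +1011.236ms=3b
5) 4044.944ms=12b +505.618ms=3/2b
6) 4550.562ms=27/2b +252.809ms=3/4b
7) 4803.371ms=57/4b +252.809ms=3/4b
8) 5056.18ms=15b +1011.236ms=3b
9) 6067.416ms=18b +337.079ms=1b
10) 6404.494ms=19b +337.079ms=1b
11) 6741.573ms=20b +337.079ms=1b
12) 7078.652ms=21b +1011.236ms=3b
Σ=24b of 24 (178bpm 6/8) — PASS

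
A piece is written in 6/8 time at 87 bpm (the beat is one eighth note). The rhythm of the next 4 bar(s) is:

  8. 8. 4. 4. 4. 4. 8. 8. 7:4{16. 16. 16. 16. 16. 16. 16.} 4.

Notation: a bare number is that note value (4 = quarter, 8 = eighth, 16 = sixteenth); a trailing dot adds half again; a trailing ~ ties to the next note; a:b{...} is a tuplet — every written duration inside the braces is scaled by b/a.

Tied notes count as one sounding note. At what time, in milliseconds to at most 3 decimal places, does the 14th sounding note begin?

note 14 onset = 141/7b = 13891.626ms

1. 0.0ms @ 0 + 1034.483ms (3/2)
2. 1034.483ms @ 3/2 + 1034.483ms (3/2)
3. 2068.966ms @ 3 + 2068.966ms (3)
4. 4137.931ms @ 6 + 2068.966ms (3)
5. 6206.897ms @ 9 + 2068.966ms (3)
6. 8275.862ms @ 12 + 2068.966ms (3)
7. 10344.828ms @ 15 + 1034.483ms (3/2)
8. 11379.31ms @ 33/2 + 1034.483ms (3/2)
9. 12413.793ms @ 18 + 295.567ms (3/7)
10. 12709.36ms @ 129/7 + 295.567ms (3/7)
11. 13004.926ms @ 132/7 + 295.567ms (3/7)
12. 13300.493ms @ 135/7 + 295.567ms (3/7)
13. 13596.059ms @ 138/7 + 295.567ms (3/7)
14. 13891.626ms @ 141/7 + 295.567ms (3/7)
15. 14187.192ms @ 144/7 + 295.567ms (3/7)
16. 14482.759ms @ 21 + 2068.966ms (3)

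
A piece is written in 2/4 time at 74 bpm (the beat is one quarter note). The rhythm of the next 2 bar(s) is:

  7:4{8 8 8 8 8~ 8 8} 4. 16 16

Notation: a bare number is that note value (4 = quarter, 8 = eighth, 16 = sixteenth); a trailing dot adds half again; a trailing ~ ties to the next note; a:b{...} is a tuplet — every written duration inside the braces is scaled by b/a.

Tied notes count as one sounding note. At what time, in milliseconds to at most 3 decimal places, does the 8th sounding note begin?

note 8 onset = 7/2b = 2837.838ms

1. 0.0ms @ 0 + 231.66ms (2/7)
2. 231.66ms @ 2/7 + 231.66ms (2/7)
3. 463.32ms @ 4/7 + 231.66ms (2/7)
4. 694.981ms @ 6/7 + 231.66ms (2/7)
5. 926.641ms @ 8/7 + 463.32ms (4/7)
6. 1389.961ms @ 12/7 + 231.66ms (2/7)
7. 1621.622ms @ 2 + 1216.216ms (3/2)
8. 2837.838ms @ 7/2 + 202.703ms (1/4)
9. 3040.541ms @ 15/4 + 202.703ms (1/4)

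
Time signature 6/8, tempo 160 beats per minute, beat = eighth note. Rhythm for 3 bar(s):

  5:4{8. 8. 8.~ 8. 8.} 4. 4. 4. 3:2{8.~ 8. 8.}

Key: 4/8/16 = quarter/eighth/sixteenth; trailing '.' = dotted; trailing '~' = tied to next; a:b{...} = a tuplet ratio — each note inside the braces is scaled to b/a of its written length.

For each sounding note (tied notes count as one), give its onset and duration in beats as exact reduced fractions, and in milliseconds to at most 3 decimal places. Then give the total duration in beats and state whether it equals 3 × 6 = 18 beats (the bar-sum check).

1) 0.0ms=0b +450.0ms=6/5b
2) 450.0ms=6/5b +450.0ms=6/5b
3) 900.0ms=12/5b +900.0ms=12/5b
4) 1800.0ms=24/5b +450.0ms=6/5b
5) 2250.0ms=6b +1125.0ms=3b
6) 3375.0ms=9b +1125.0ms=3b
7) 4500.0ms=12b +1125.0ms=3b
8) 5625.0ms=15b +750.0ms=2b
9) 6375.0ms=17b +375.0ms=1b
Σ=18b of 18 (160bpm 6/8) — PASS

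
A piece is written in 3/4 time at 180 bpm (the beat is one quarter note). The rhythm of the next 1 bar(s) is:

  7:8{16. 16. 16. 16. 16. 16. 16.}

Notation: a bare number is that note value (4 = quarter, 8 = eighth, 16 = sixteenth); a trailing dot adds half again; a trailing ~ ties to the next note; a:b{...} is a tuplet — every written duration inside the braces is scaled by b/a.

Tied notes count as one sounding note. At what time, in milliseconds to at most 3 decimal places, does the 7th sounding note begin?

note 7 onset = 18/7b = 857.143ms

1. 0.0ms @ 0 + 142.857ms (3/7)
2. 142.857ms @ 3/7 + 142.857ms (3/7)
3. 285.714ms @ 6/7 + 142.857ms (3/7)
4. 428.571ms @ 9/7 + 142.857ms (3/7)
5. 571.429ms @ 12/7 + 142.857ms (3/7)
6. 714.286ms @ 15/7 + 142.857ms (3/7)
7. 857.143ms @ 18/7 + 142.857ms (3/7)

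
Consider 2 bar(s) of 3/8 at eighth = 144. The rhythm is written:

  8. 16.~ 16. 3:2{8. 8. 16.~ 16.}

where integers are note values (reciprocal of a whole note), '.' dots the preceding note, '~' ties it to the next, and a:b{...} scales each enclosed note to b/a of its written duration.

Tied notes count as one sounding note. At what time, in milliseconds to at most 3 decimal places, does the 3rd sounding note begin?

1. 0.0ms @ 0 + 625.0ms (3/2)
2. 625.0ms @ 3/2 + 625.0ms (3/2)
3. 1250.0ms @ 3 + 416.667ms (1)
4. 1666.667ms @ 4 + 416.667ms (1)
5. 2083.333ms @ 5 + 416.667ms (1)

note 3 onset = 3b = 1250.0ms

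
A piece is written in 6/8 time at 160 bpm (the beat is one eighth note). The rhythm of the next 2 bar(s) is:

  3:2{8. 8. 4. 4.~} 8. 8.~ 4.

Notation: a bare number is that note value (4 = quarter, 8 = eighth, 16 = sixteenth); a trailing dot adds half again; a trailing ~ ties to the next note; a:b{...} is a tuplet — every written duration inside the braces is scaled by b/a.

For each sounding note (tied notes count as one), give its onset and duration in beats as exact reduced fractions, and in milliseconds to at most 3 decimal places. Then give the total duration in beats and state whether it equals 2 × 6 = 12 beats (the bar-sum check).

1) 0.0ms=0b +375.0ms=1b
2) 375.0ms=1b +375.0ms=1b
3) 750.0ms=2b +750.0ms=2b
4) 1500.0ms=4b +1312.5ms=7/2b
5) 2812.5ms=15/2b +1687.5ms=9/2b
Σ=12b of 12 (160bpm 6/8) — PASS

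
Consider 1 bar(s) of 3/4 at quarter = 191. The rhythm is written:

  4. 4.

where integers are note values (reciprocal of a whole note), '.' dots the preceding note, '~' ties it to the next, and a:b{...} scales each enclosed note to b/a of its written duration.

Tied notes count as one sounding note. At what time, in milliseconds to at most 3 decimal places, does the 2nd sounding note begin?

1. 0.0ms @ 0 + 471.204ms (3/2)
2. 471.204ms @ 3/2 + 471.204ms (3/2)

note 2 onset = 3/2b = 471.204ms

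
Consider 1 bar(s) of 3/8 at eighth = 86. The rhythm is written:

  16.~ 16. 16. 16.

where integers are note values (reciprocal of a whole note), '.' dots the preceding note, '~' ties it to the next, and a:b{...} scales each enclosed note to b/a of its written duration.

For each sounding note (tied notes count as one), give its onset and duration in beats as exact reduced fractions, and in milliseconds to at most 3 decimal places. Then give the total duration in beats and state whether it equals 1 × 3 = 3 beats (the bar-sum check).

1) 0.0ms=0b +1046.512ms=3/2b
2) 1046.512ms=3/2b +523.256ms=3/4b
3) 1569.767ms=9/4b +523.256ms=3/4b
Σ=3b of 3 (86bpm 3/8) — PASS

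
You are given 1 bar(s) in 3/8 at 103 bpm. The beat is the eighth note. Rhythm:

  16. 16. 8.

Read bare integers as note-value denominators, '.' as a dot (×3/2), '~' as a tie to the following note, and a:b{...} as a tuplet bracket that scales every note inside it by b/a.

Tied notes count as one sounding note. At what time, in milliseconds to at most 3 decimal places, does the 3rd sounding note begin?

note 3 onset = 3/2b = 873.786ms

1. 0.0ms @ 0 + 436.893ms (3/4)
2. 436.893ms @ 3/4 + 436.893ms (3/4)
3. 873.786ms @ 3/2 + 873.786ms (3/2)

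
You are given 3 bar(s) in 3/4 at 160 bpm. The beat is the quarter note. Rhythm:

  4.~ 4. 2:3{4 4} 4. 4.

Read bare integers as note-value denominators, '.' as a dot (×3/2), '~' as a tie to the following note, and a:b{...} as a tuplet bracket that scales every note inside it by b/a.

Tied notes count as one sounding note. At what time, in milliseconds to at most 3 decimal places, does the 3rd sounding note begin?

1. 0.0ms @ 0 + 1125.0ms (3)
2. 1125.0ms @ 3 + 562.5ms (3/2)
3. 1687.5ms @ 9/2 + 562.5ms (3/2)
4. 2250.0ms @ 6 + 562.5ms (3/2)
5. 2812.5ms @ 15/2 + 562.5ms (3/2)

note 3 onset = 9/2b = 1687.5ms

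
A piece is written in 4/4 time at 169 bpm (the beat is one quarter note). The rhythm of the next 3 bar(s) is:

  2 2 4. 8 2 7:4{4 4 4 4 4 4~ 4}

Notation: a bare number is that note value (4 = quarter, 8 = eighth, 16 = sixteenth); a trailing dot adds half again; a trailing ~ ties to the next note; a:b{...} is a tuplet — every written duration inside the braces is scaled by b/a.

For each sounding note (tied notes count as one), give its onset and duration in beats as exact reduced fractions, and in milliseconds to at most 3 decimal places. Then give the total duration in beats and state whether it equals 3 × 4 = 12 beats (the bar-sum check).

1) 0.0ms=0b +710.059ms=2b
2) 710.059ms=2b +710.059ms=2b
3) 1420.118ms=4b +532.544ms=3/2b
4) 1952.663ms=11/2b +177.515ms=1/2b
5) 2130.178ms=6b +710.059ms=2b
6) 2840.237ms=8b +202.874ms=4/7b
7) 3043.111ms=60/7b +202.874ms=4/7b
8) 3245.985ms=64/7b +202.874ms=4/7b
9) 3448.859ms=68/7b +202.874ms=4/7b
10) 3651.733ms=72/7b +202.874ms=4/7b
11) 3854.607ms=76/7b +405.748ms=8/7b
Σ=12b of 12 (169bpm 4/4) — PASS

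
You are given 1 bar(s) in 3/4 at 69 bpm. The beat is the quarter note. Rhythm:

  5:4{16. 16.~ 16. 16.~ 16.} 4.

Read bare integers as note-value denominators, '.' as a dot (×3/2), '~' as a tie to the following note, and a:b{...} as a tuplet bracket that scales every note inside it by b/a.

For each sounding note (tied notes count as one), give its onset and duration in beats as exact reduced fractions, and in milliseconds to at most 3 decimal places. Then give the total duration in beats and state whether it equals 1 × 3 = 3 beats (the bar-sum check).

1) 0.0ms=0b +260.87ms=3/10b
2) 260.87ms=3/10b +521.739ms=3/5b
3) 782.609ms=9/10b +521.739ms=3/5b
4) 1304.348ms=3/2b +1304.348ms=3/2b
Σ=3b of 3 (69bpm 3/4) — PASS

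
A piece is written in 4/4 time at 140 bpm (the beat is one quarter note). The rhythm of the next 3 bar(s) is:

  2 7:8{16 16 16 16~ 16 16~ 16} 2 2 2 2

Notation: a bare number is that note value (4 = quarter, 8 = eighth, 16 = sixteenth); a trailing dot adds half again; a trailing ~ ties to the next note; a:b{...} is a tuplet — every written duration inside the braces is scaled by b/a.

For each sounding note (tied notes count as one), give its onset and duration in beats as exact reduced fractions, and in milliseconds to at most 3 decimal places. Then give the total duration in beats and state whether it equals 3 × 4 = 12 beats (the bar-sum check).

1) 0.0ms=0b +857.143ms=2b
2) 857.143ms=2b +122.449ms=2/7b
3) 979.592ms=16/7b +122.449ms=2/7b
4) 1102.041ms=18/7b +122.449ms=2/7b
5) 1224.49ms=20/7b +244.898ms=4/7b
6) 1469.388ms=24/7b +244.898ms=4/7b
7) 1714.286ms=4b +857.143ms=2b
8) 2571.429ms=6b +857.143ms=2b
9) 3428.571ms=8b +857.143ms=2b
10) 4285.714ms=10b +857.143ms=2b
Σ=12b of 12 (140bpm 4/4) — PASS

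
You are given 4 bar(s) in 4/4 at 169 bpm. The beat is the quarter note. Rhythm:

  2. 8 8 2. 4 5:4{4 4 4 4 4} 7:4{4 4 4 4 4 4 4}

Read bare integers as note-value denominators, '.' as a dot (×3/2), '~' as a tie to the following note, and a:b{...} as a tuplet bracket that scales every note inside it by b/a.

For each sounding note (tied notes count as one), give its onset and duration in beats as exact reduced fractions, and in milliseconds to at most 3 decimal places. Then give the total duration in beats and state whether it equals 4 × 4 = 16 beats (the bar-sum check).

1) 0.0ms=0b +1065.089ms=3b
2) 1065.089ms=3b +177.515ms=1/2b
3) 1242.604ms=7/2b +177.515ms=1/2b
4) 1420.118ms=4b +1065.089ms=3b
5) 2485.207ms=7b +355.03ms=1b
6) 2840.237ms=8b +284.024ms=4/5b
7) 3124.26ms=44/5b +284.024ms=4/5b
8) 3408.284ms=48/5b +284.024ms=4/5b
9) 3692.308ms=52/5b +284.024ms=4/5b
10) 3976.331ms=56/5b +284.024ms=4/5b
11) 4260.355ms=12b +202.874ms=4/7b
12) 4463.229ms=88/7b +202.874ms=4/7b
13) 4666.103ms=92/7b +202.874ms=4/7b
14) 4868.977ms=96/7b +202.874ms=4/7b
15) 5071.851ms=100/7b +202.874ms=4/7b
16) 5274.725ms=104/7b +202.874ms=4/7b
17) 5477.599ms=108/7b +202.874ms=4/7b
Σ=16b of 16 (169bpm 4/4) — PASS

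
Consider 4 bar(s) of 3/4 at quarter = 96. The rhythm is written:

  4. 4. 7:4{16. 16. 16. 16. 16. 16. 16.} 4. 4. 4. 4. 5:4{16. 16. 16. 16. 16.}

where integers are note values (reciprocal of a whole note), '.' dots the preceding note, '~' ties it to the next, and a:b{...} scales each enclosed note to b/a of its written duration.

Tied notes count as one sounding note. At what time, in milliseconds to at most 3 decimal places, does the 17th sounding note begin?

note 17 onset = 57/5b = 7125.0ms

1. 0.0ms @ 0 + 937.5ms (3/2)
2. 937.5ms @ 3/2 + 937.5ms (3/2)
3. 1875.0ms @ 3 + 133.929ms (3/14)
4. 2008.929ms @ 45/14 + 133.929ms (3/14)
5. 2142.857ms @ 24/7 + 133.929ms (3/14)
6. 2276.786ms @ 51/14 + 133.929ms (3/14)
7. 2410.714ms @ 27/7 + 133.929ms (3/14)
8. 2544.643ms @ 57/14 + 133.929ms (3/14)
9. 2678.571ms @ 30/7 + 133.929ms (3/14)
10. 2812.5ms @ 9/2 + 937.5ms (3/2)
11. 3750.0ms @ 6 + 937.5ms (3/2)
12. 4687.5ms @ 15/2 + 937.5ms (3/2)
13. 5625.0ms @ 9 + 937.5ms (3/2)
14. 6562.5ms @ 21/2 + 187.5ms (3/10)
15. 6750.0ms @ 54/5 + 187.5ms (3/10)
16. 6937.5ms @ 111/10 + 187.5ms (3/10)
17. 7125.0ms @ 57/5 + 187.5ms (3/10)
18. 7312.5ms @ 117/10 + 187.5ms (3/10)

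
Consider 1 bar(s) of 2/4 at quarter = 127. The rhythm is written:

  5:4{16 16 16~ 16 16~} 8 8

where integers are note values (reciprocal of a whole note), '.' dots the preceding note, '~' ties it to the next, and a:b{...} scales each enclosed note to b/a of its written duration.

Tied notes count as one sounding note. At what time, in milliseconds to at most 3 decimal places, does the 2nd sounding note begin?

note 2 onset = 1/5b = 94.488ms

1. 0.0ms @ 0 + 94.488ms (1/5)
2. 94.488ms @ 1/5 + 94.488ms (1/5)
3. 188.976ms @ 2/5 + 188.976ms (2/5)
4. 377.953ms @ 4/5 + 330.709ms (7/10)
5. 708.661ms @ 3/2 + 236.22ms (1/2)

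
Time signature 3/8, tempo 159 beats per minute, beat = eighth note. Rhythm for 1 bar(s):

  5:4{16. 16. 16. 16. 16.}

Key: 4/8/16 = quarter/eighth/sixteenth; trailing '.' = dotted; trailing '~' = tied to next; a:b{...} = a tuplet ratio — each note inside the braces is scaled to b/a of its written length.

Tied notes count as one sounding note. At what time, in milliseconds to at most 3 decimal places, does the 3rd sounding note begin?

1. 0.0ms @ 0 + 226.415ms (3/5)
2. 226.415ms @ 3/5 + 226.415ms (3/5)
3. 452.83ms @ 6/5 + 226.415ms (3/5)
4. 679.245ms @ 9/5 + 226.415ms (3/5)
5. 905.66ms @ 12/5 + 226.415ms (3/5)

note 3 onset = 6/5b = 452.83ms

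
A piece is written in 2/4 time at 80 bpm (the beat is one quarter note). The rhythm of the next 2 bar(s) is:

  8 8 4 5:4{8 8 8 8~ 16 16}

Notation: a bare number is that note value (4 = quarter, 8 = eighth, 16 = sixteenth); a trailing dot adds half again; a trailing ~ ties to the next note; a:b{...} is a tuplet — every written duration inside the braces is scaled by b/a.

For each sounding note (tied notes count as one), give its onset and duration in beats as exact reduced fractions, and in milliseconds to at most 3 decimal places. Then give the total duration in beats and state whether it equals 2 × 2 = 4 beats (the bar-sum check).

1) 0.0ms=0b +375.0ms=1/2b
2) 375.0ms=1/2b +375.0ms=1/2b
3) 750.0ms=1b +750.0ms=1b
4) 1500.0ms=2b +300.0ms=2/5b
5) 1800.0ms=12/5b +300.0ms=2/5b
6) 2100.0ms=14/5b +300.0ms=2/5b
7) 2400.0ms=16/5b +450.0ms=3/5b
8) 2850.0ms=19/5b +150.0ms=1/5b
Σ=4b of 4 (80bpm 2/4) — PASS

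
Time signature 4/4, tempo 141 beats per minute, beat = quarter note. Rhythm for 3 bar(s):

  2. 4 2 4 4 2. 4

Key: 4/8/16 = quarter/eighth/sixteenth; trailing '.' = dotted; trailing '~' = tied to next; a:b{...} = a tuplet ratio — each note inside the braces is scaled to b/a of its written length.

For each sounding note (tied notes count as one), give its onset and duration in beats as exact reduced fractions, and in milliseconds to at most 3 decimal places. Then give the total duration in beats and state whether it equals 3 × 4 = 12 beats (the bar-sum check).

1) 0.0ms=0b +1276.596ms=3b
2) 1276.596ms=3b +425.532ms=1b
3) 1702.128ms=4b +851.064ms=2b
4) 2553.191ms=6b +425.532ms=1b
5) 2978.723ms=7b +425.532ms=1b
6) 3404.255ms=8b +1276.596ms=3b
7) 4680.851ms=11b +425.532ms=1b
Σ=12b of 12 (141bpm 4/4) — PASS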